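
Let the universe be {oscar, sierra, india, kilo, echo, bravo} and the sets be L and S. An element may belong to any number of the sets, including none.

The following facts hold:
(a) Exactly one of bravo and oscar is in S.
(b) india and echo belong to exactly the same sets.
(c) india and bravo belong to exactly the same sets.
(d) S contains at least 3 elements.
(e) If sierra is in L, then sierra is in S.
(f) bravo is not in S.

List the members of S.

From (f): bravo ∉ S.
(a) (exactly one): oscar ∈ S.
(c): india matches bravo: india ∉ S.
(b): echo matches india: echo ∉ S.
(d): only 3 candidates remain for S, so all are in.

S = {kilo, oscar, sierra}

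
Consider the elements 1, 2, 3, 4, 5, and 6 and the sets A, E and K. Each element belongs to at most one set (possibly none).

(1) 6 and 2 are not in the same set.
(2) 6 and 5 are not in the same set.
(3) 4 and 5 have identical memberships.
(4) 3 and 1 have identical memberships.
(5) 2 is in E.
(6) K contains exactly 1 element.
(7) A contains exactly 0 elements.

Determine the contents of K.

K = {6}

From (5): 2 ∈ E.
(1): 6 ∉ E.
(7): A already has 0, so the rest are out.
Suppose 1 ∈ K: no assignment then satisfies all the clues, so 1 ∉ K.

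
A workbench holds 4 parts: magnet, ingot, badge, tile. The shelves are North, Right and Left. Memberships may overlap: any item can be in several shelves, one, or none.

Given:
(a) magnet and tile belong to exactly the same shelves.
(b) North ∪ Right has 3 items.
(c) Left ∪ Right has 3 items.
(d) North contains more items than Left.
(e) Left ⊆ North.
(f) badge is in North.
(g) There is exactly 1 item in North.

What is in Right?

Right = {badge, magnet, tile}

From (f): badge ∈ North.
(g): North already has 1, so the rest are out.
(e) contrapositive: magnet ∉ Left.
(e) contrapositive: ingot ∉ Left.
(e) contrapositive: tile ∉ Left.
Suppose magnet ∉ Right: no assignment then satisfies all the clues, so magnet ∈ Right.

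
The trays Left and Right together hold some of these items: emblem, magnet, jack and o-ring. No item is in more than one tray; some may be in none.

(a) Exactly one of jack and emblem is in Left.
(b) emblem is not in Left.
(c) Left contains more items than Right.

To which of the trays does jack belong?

jack: Left

From (b): emblem ∉ Left.
(a) (exactly one): jack ∈ Left.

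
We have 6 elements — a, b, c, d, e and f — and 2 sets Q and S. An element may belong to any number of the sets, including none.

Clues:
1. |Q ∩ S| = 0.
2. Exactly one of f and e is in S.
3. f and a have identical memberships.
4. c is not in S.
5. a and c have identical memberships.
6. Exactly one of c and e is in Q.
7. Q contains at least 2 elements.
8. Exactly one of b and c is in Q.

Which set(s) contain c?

c: Q

From (4): c ∉ S.
(5): a matches c: a ∉ S.
(3): f matches a: f ∉ S.
(2) (exactly one): e ∈ S.
Suppose c ∉ Q: no assignment then satisfies all the clues, so c ∈ Q.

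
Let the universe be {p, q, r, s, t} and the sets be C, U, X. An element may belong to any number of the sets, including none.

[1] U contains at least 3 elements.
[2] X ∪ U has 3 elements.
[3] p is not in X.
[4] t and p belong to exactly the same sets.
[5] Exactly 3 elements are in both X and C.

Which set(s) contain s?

s: C, U, X

From (3): p ∉ X.
(4): t matches p: t ∉ X.
Suppose s ∉ C: no assignment then satisfies all the clues, so s ∈ C.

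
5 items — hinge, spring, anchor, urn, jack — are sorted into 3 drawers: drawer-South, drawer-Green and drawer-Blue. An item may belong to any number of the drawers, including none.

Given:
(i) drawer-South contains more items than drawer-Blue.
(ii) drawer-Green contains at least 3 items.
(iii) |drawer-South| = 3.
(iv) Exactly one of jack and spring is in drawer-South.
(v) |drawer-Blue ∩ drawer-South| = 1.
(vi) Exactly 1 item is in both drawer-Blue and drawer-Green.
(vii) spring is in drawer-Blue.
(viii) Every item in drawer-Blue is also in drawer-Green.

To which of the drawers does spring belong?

spring: drawer-Blue, drawer-Green, drawer-South

From (vii): spring ∈ drawer-Blue.
(viii) with spring ∈ drawer-Blue: spring ∈ drawer-Green.
Suppose spring ∉ drawer-South: no assignment then satisfies all the clues, so spring ∈ drawer-South.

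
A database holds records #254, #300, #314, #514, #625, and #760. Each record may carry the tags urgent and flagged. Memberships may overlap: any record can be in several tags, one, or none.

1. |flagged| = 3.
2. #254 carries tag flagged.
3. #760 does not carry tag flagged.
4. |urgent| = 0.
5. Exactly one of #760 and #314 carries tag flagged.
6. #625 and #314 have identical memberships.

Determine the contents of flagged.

flagged = {#254, #314, #625}

From (2): #254 ∈ flagged.
From (3): #760 ∉ flagged.
(4): urgent already has 0, so the rest are out.
(5) (exactly one): #314 ∈ flagged.
(6): #625 matches #314: #625 ∈ flagged.
(1): flagged already has 3, so the rest are out.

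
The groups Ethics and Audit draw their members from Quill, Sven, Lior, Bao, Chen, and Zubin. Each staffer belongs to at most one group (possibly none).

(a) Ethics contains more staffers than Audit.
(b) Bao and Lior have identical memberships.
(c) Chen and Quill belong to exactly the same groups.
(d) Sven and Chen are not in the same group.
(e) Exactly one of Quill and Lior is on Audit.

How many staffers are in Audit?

2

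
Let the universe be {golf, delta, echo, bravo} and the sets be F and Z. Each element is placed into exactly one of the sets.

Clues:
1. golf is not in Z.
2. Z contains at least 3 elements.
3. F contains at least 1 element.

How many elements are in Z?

From (1): golf ∉ Z.
(2): only 3 candidates remain for Z, so all are in.
(3): only 1 candidates remain for F, so all are in.

3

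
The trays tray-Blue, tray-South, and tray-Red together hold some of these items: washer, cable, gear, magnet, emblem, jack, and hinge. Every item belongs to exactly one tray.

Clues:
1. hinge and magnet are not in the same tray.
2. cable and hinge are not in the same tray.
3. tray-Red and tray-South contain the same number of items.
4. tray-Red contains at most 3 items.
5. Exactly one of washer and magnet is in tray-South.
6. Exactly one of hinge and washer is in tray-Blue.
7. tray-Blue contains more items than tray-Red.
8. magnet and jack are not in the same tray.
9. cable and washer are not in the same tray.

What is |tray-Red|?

2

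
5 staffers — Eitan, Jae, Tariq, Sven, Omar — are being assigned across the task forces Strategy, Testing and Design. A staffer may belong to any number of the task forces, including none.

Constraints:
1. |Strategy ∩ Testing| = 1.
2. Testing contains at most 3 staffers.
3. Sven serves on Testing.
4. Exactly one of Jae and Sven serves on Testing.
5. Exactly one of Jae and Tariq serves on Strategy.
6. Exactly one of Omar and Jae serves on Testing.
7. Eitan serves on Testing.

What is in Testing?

From (3): Sven ∈ Testing.
From (7): Eitan ∈ Testing.
(4) (exactly one): Jae ∉ Testing.
(6) (exactly one): Omar ∈ Testing.
(2): Testing already has 3, so the rest are out.

Testing = {Eitan, Omar, Sven}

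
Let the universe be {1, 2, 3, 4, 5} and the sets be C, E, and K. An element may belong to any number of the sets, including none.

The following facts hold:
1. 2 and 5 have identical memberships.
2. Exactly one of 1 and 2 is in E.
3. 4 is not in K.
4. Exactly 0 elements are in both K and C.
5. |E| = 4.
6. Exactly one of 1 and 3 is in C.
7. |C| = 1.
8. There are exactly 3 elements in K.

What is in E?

E = {2, 3, 4, 5}

From (3): 4 ∉ K.
Suppose 1 ∈ E: no assignment then satisfies all the clues, so 1 ∉ E.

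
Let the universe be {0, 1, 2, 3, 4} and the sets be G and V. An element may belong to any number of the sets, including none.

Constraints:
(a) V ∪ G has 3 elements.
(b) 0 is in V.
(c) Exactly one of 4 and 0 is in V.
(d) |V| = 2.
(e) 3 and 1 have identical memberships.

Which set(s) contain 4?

4: G

From (b): 0 ∈ V.
(c) (exactly one): 4 ∉ V.
Suppose 4 ∉ G: no assignment then satisfies all the clues, so 4 ∈ G.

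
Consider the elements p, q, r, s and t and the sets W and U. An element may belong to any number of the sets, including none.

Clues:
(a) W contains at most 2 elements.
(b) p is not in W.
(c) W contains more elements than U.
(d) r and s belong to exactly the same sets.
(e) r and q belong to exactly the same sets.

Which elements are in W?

W = {t}

From (b): p ∉ W.
Suppose q ∈ W: no assignment then satisfies all the clues, so q ∉ W.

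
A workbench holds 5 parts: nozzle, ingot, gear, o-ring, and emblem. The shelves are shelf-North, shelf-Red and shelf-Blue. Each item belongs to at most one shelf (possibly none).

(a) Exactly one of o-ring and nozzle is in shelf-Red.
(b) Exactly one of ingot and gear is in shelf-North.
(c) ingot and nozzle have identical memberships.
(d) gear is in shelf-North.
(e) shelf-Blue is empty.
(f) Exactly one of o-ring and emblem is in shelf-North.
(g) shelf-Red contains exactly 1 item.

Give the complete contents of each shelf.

shelf-North = {emblem, gear}; shelf-Red = {o-ring}; shelf-Blue = {}

From (d): gear ∈ shelf-North.
(b) (exactly one): ingot ∉ shelf-North.
(c): nozzle matches ingot: nozzle ∉ shelf-North.
(e): shelf-Blue already has 0, so the rest are out.
Suppose nozzle ∈ shelf-Red: no assignment then satisfies all the clues, so nozzle ∉ shelf-Red.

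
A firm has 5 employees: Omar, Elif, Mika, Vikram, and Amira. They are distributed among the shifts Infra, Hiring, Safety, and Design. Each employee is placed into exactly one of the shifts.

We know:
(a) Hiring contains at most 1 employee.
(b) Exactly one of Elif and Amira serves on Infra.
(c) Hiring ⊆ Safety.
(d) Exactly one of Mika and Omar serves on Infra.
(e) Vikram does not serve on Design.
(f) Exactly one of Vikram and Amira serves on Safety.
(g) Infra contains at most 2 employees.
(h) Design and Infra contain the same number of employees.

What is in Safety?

Safety = {Vikram}

From (e): Vikram ∉ Design.
Suppose Omar ∈ Safety: no assignment then satisfies all the clues, so Omar ∉ Safety.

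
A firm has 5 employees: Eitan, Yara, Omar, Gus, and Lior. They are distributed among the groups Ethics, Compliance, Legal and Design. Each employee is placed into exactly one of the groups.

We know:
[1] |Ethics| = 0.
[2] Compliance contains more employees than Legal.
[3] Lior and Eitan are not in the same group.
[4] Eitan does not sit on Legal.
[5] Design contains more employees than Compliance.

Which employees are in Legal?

From (4): Eitan ∉ Legal.
(1): Ethics already has 0, so the rest are out.
Suppose Yara ∈ Legal: no assignment then satisfies all the clues, so Yara ∉ Legal.

Legal = {}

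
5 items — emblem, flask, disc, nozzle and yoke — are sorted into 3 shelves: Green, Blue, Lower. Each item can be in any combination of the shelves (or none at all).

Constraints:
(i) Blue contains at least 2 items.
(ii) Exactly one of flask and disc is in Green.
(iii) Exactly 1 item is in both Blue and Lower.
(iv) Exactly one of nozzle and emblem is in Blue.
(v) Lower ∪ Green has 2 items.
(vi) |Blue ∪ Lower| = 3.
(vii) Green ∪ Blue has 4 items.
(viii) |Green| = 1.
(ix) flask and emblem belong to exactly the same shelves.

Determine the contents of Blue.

Blue = {emblem, flask, yoke}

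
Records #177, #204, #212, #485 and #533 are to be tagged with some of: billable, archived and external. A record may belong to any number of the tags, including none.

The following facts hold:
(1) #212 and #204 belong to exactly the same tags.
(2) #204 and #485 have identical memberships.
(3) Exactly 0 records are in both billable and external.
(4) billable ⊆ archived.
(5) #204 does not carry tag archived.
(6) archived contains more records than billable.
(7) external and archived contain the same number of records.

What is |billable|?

0

From (5): #204 ∉ archived.
(1): #212 matches #204: #212 ∉ archived.
(2): #485 matches #204: #485 ∉ archived.
(4) contrapositive: #204 ∉ billable.
(4) contrapositive: #212 ∉ billable.
(4) contrapositive: #485 ∉ billable.
Suppose #177 ∈ billable: no assignment then satisfies all the clues, so #177 ∉ billable.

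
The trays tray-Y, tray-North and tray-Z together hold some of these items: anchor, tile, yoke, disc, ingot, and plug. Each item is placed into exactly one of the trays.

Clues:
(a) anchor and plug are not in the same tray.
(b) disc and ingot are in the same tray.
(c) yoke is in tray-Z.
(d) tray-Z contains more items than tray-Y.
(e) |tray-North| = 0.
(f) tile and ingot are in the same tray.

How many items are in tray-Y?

1

From (c): yoke ∈ tray-Z.
(e): tray-North already has 0, so the rest are out.
Suppose tile ∈ tray-Y: no assignment then satisfies all the clues, so tile ∉ tray-Y.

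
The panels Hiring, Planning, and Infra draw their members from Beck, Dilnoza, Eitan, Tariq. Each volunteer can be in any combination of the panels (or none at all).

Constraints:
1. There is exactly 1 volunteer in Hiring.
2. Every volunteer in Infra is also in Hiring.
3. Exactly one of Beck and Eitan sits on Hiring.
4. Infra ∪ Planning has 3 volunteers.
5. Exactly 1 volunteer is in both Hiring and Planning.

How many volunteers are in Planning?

3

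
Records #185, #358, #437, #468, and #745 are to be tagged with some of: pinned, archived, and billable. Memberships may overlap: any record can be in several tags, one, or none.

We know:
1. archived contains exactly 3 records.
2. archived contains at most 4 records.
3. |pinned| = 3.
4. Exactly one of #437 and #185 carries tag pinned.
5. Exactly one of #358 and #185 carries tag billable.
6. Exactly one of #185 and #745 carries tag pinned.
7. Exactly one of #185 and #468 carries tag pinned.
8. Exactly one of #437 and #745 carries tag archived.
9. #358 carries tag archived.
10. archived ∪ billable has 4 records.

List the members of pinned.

From (9): #358 ∈ archived.
Suppose #185 ∈ pinned: no assignment then satisfies all the clues, so #185 ∉ pinned.

pinned = {#437, #468, #745}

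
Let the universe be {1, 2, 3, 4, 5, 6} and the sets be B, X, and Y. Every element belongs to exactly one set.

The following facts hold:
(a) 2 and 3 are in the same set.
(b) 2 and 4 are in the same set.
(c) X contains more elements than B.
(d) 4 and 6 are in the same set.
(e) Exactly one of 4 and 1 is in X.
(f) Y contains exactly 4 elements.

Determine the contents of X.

X = {1, 5}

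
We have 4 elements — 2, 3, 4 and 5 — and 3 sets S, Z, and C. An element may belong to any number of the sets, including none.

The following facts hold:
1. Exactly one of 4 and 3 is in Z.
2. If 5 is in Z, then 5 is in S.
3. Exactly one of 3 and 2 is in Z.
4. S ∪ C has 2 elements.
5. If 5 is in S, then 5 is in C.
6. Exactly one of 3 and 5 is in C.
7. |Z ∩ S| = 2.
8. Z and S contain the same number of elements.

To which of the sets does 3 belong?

3: S, Z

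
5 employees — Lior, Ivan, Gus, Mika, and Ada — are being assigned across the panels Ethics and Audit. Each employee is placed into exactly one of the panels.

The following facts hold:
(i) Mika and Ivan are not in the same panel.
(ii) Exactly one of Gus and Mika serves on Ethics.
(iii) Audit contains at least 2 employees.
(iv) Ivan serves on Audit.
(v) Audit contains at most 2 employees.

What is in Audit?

Audit = {Gus, Ivan}

From (iv): Ivan ∈ Audit.
(i): Mika ∉ Audit.
Only one panel left: Mika ∈ Ethics.
(ii) (exactly one): Gus ∉ Ethics.
Only one panel left: Gus ∈ Audit.
(v): Audit already has 2, so the rest are out.
Only one panel left: Lior ∈ Ethics.
Only one panel left: Ada ∈ Ethics.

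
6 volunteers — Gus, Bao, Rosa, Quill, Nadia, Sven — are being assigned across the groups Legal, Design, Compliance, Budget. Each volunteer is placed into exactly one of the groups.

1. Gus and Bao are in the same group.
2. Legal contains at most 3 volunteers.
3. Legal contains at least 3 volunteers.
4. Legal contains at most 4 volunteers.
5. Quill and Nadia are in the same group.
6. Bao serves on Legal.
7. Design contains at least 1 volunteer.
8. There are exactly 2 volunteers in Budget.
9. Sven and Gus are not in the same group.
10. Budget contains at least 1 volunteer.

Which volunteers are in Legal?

Legal = {Bao, Gus, Rosa}

From (6): Bao ∈ Legal.
(1): Gus matches Bao: Gus ∈ Legal.
(9): Sven ∉ Legal.
Suppose Rosa ∉ Legal: no assignment then satisfies all the clues, so Rosa ∈ Legal.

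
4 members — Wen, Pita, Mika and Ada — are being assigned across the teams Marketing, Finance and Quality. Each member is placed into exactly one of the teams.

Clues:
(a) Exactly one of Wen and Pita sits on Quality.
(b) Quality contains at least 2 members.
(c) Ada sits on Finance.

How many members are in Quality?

2

From (c): Ada ∈ Finance.
Suppose Mika ∈ Marketing: no assignment then satisfies all the clues, so Mika ∉ Marketing.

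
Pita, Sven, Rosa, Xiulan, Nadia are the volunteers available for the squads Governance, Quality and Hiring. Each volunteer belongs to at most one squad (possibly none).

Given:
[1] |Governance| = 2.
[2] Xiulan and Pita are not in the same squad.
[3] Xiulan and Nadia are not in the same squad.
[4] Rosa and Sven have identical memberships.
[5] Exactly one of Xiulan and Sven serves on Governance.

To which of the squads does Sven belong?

Sven: Governance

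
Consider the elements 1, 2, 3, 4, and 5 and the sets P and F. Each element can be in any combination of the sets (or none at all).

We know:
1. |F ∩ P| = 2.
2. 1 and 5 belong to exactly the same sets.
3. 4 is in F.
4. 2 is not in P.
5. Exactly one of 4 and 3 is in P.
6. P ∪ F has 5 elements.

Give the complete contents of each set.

P = {1, 3, 5}; F = {1, 2, 4, 5}

From (3): 4 ∈ F.
From (4): 2 ∉ P.
Suppose 1 ∉ P: no assignment then satisfies all the clues, so 1 ∈ P.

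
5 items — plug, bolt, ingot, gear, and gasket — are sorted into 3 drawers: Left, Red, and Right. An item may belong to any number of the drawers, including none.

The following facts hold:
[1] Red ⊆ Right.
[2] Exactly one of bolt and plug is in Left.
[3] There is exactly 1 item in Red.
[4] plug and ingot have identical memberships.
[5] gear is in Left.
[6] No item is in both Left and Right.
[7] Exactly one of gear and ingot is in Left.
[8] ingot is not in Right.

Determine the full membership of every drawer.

Left = {bolt, gear}; Red = {gasket}; Right = {gasket}

From (5): gear ∈ Left.
From (8): ingot ∉ Right.
(1) contrapositive: ingot ∉ Red.
(4): plug matches ingot: plug ∉ Red.
(4): plug matches ingot: plug ∉ Right.
(6) (disjoint): gear ∉ Right.
(7) (exactly one): ingot ∉ Left.
(1) contrapositive: gear ∉ Red.
(4): plug matches ingot: plug ∉ Left.
(2) (exactly one): bolt ∈ Left.
(6) (disjoint): bolt ∉ Right.
(6) (disjoint): gasket ∉ Left.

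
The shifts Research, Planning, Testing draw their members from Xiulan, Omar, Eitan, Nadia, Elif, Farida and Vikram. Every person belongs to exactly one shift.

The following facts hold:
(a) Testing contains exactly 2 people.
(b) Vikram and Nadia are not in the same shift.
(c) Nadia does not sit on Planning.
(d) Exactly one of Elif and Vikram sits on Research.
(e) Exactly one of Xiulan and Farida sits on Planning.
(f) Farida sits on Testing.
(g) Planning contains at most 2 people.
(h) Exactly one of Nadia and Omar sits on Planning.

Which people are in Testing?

Testing = {Farida, Vikram}

From (c): Nadia ∉ Planning.
From (f): Farida ∈ Testing.
(e) (exactly one): Xiulan ∈ Planning.
(h) (exactly one): Omar ∈ Planning.
(g): Planning already has 2, so the rest are out.
Suppose Eitan ∈ Testing: no assignment then satisfies all the clues, so Eitan ∉ Testing.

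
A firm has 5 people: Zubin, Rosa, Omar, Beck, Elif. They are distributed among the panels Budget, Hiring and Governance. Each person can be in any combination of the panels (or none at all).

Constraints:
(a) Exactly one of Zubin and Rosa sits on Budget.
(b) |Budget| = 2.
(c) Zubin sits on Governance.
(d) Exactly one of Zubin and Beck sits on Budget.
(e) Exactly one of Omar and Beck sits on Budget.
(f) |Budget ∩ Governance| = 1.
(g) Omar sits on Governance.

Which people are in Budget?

Budget = {Beck, Rosa}

From (c): Zubin ∈ Governance.
From (g): Omar ∈ Governance.
Suppose Zubin ∈ Budget: no assignment then satisfies all the clues, so Zubin ∉ Budget.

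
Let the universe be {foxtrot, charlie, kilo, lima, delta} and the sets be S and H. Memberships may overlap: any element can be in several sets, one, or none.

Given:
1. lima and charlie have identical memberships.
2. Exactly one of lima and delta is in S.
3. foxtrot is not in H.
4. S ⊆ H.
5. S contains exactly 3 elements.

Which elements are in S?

From (3): foxtrot ∉ H.
(4) contrapositive: foxtrot ∉ S.
Suppose charlie ∉ S: no assignment then satisfies all the clues, so charlie ∈ S.

S = {charlie, kilo, lima}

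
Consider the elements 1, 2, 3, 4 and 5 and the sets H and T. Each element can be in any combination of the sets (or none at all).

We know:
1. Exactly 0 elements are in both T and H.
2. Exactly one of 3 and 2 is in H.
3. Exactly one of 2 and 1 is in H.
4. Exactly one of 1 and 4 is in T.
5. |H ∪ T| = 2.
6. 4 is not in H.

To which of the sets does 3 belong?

3: none

From (6): 4 ∉ H.
Suppose 3 ∈ H: no assignment then satisfies all the clues, so 3 ∉ H.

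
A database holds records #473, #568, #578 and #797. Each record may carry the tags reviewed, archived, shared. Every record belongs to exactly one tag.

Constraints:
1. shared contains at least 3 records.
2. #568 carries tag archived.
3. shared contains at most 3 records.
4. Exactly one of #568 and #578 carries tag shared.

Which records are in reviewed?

reviewed = {}

From (2): #568 ∈ archived.
(1): only 3 candidates remain for shared, so all are in.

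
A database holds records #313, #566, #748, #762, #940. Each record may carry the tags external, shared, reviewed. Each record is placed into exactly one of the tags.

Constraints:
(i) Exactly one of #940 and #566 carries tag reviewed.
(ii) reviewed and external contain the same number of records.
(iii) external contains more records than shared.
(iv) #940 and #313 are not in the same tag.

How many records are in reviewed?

2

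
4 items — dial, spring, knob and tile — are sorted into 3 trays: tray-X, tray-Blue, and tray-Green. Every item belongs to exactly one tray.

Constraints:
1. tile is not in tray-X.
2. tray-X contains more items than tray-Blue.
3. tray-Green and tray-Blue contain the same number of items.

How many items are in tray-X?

2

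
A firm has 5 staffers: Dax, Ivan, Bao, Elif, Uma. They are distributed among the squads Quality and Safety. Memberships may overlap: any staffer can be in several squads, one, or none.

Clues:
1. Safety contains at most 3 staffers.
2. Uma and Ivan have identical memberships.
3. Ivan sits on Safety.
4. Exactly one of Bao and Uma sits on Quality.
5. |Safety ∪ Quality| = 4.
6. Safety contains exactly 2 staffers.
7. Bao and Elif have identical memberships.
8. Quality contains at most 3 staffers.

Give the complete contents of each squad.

Quality = {Bao, Elif}; Safety = {Ivan, Uma}

From (3): Ivan ∈ Safety.
(2): Uma matches Ivan: Uma ∈ Safety.
(6): Safety already has 2, so the rest are out.
Suppose Dax ∈ Quality: no assignment then satisfies all the clues, so Dax ∉ Quality.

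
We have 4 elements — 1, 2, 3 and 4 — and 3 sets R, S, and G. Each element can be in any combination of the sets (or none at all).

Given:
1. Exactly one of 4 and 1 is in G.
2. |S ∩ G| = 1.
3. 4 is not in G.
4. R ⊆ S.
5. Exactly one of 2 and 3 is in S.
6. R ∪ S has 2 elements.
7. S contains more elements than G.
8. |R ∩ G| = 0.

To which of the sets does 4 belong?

4: none

From (3): 4 ∉ G.
(1) (exactly one): 1 ∈ G.
Suppose 4 ∈ R: no assignment then satisfies all the clues, so 4 ∉ R.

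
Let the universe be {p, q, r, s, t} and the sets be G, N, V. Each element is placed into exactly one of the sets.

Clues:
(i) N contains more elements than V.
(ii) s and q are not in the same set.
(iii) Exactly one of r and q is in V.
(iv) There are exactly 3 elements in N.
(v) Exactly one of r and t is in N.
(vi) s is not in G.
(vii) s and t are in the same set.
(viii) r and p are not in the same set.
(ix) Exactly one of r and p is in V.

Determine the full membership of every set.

G = {q}; N = {p, s, t}; V = {r}

From (vi): s ∉ G.
(vii): t matches s: t ∉ G.
Suppose p ∈ G: no assignment then satisfies all the clues, so p ∉ G.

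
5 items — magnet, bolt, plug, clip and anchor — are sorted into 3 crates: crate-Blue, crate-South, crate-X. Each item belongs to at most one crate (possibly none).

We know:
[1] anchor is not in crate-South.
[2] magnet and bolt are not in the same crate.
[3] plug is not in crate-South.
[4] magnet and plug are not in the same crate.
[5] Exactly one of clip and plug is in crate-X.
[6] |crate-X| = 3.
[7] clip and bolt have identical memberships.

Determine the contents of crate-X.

From (1): anchor ∉ crate-South.
From (3): plug ∉ crate-South.
Suppose magnet ∈ crate-X: no assignment then satisfies all the clues, so magnet ∉ crate-X.

crate-X = {anchor, bolt, clip}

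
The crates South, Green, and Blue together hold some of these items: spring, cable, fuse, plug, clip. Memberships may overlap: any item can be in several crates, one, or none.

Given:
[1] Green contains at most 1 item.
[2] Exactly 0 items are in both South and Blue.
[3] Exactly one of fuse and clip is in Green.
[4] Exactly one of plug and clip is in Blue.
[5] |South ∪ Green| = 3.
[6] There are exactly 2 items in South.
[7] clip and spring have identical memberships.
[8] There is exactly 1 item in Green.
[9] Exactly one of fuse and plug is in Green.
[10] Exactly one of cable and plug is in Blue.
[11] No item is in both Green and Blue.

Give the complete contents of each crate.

South = {clip, spring}; Green = {fuse}; Blue = {plug}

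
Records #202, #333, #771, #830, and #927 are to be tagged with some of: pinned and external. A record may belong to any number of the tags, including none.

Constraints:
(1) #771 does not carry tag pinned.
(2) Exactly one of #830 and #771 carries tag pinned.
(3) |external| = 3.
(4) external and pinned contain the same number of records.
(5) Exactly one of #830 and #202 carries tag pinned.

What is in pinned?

pinned = {#333, #830, #927}

From (1): #771 ∉ pinned.
(2) (exactly one): #830 ∈ pinned.
(5) (exactly one): #202 ∉ pinned.
Suppose #333 ∉ pinned: no assignment then satisfies all the clues, so #333 ∈ pinned.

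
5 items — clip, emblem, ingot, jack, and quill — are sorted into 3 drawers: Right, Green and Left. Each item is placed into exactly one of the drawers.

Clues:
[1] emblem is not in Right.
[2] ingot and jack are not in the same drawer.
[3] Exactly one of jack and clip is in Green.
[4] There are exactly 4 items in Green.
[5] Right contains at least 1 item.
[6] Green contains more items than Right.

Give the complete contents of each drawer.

From (1): emblem ∉ Right.
Suppose clip ∈ Right: no assignment then satisfies all the clues, so clip ∉ Right.

Right = {jack}; Green = {clip, emblem, ingot, quill}; Left = {}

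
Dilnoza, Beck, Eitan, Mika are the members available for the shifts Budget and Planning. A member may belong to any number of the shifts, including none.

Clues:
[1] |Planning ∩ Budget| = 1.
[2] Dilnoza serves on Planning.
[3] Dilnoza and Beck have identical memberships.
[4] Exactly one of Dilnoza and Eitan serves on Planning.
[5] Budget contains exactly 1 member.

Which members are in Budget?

Budget = {Mika}

From (2): Dilnoza ∈ Planning.
(3): Beck matches Dilnoza: Beck ∈ Planning.
(4) (exactly one): Eitan ∉ Planning.
Suppose Dilnoza ∈ Budget: no assignment then satisfies all the clues, so Dilnoza ∉ Budget.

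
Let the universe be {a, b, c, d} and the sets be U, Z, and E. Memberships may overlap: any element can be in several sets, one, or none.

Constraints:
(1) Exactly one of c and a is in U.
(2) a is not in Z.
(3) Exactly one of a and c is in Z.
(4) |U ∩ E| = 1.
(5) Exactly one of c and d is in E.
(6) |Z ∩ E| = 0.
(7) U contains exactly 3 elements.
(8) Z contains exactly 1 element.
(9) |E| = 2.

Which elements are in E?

From (2): a ∉ Z.
(3) (exactly one): c ∈ Z.
(8): Z already has 1, so the rest are out.
Suppose a ∉ E: no assignment then satisfies all the clues, so a ∈ E.

E = {a, d}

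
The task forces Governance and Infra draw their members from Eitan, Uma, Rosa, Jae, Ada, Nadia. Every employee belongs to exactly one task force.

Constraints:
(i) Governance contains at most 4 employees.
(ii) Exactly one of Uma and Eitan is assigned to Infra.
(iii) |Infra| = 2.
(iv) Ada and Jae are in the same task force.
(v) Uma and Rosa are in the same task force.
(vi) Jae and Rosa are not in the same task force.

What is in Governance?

Governance = {Ada, Eitan, Jae, Nadia}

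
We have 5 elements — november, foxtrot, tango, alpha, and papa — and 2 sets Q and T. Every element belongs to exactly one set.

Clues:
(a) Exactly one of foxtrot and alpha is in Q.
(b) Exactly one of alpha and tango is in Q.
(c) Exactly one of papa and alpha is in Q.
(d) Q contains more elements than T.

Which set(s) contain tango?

tango: Q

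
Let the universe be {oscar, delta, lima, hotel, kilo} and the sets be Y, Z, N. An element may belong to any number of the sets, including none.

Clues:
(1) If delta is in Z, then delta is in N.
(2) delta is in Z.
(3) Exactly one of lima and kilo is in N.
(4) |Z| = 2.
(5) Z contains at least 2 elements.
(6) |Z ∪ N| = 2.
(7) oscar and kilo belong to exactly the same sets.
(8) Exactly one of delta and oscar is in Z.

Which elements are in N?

N = {delta, lima}

From (2): delta ∈ Z.
(1): delta ∈ N.
(8) (exactly one): oscar ∉ Z.
(7): kilo matches oscar: kilo ∉ Z.
Suppose oscar ∈ N: no assignment then satisfies all the clues, so oscar ∉ N.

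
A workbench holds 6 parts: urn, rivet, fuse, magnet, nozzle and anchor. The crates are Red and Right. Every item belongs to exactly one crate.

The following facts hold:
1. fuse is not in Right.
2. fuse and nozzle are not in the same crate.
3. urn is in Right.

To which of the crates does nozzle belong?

nozzle: Right

From (1): fuse ∉ Right.
From (3): urn ∈ Right.
Only one crate left: fuse ∈ Red.
(2): nozzle ∉ Red.
Only one crate left: nozzle ∈ Right.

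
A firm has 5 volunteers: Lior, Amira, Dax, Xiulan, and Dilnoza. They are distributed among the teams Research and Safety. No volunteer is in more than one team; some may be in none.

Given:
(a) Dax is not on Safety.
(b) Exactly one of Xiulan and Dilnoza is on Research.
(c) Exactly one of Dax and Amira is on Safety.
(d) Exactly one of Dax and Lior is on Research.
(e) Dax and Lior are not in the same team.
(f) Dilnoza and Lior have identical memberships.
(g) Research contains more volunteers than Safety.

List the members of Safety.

Safety = {Amira}

From (a): Dax ∉ Safety.
(c) (exactly one): Amira ∈ Safety.
Suppose Lior ∈ Safety: no assignment then satisfies all the clues, so Lior ∉ Safety.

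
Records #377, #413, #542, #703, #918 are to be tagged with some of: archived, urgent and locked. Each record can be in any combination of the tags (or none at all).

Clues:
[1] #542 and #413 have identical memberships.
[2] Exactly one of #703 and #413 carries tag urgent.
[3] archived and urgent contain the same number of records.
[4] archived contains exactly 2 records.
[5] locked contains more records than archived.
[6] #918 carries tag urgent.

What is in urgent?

urgent = {#703, #918}

From (6): #918 ∈ urgent.
Suppose #377 ∈ urgent: no assignment then satisfies all the clues, so #377 ∉ urgent.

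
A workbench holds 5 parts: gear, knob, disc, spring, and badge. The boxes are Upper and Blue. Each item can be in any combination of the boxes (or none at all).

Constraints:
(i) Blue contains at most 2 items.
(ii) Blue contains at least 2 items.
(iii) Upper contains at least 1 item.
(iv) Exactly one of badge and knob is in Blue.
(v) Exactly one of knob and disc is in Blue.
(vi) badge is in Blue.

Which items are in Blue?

From (vi): badge ∈ Blue.
(iv) (exactly one): knob ∉ Blue.
(v) (exactly one): disc ∈ Blue.
(i): Blue already has 2, so the rest are out.

Blue = {badge, disc}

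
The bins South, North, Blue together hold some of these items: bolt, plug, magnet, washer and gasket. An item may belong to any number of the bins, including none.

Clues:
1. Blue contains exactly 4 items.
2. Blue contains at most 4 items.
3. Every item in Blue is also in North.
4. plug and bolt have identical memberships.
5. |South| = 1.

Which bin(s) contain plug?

plug: Blue, North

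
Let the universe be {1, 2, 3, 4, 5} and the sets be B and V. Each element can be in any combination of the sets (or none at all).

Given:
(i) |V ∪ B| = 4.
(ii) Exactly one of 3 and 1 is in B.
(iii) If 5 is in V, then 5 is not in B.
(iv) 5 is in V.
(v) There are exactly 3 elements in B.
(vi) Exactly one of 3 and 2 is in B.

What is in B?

From (iv): 5 ∈ V.
(iii): 5 ∉ B.
Suppose 1 ∉ B: no assignment then satisfies all the clues, so 1 ∈ B.

B = {1, 2, 4}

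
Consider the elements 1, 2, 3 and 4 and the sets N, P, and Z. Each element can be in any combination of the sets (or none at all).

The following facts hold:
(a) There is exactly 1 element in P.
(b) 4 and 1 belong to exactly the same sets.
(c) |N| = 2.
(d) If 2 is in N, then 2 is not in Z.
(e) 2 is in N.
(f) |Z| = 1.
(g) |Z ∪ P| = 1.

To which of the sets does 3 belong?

From (e): 2 ∈ N.
(d): 2 ∉ Z.
Suppose 3 ∉ N: no assignment then satisfies all the clues, so 3 ∈ N.

3: N, P, Z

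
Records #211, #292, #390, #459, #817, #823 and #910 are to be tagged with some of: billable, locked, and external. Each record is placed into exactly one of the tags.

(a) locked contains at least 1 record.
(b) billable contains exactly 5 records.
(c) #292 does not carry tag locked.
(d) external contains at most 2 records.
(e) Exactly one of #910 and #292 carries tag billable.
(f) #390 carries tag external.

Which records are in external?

external = {#390}

From (c): #292 ∉ locked.
From (f): #390 ∈ external.
Suppose #211 ∈ external: no assignment then satisfies all the clues, so #211 ∉ external.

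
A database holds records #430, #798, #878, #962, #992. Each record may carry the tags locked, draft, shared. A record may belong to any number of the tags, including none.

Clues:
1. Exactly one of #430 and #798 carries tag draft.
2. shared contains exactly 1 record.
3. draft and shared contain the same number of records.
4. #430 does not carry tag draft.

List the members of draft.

draft = {#798}

From (4): #430 ∉ draft.
(1) (exactly one): #798 ∈ draft.
Suppose #878 ∈ draft: no assignment then satisfies all the clues, so #878 ∉ draft.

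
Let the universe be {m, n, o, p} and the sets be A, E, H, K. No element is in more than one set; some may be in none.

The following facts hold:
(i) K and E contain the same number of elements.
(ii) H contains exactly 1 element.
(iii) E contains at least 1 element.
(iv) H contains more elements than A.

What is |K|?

1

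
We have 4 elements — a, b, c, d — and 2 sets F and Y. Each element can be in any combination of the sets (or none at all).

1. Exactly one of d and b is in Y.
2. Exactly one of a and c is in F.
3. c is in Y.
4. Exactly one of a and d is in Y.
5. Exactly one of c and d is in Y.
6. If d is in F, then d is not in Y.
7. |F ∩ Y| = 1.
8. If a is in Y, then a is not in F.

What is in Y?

From (3): c ∈ Y.
(5) (exactly one): d ∉ Y.
(1) (exactly one): b ∈ Y.
(4) (exactly one): a ∈ Y.
(8): a ∉ F.
(2) (exactly one): c ∈ F.

Y = {a, b, c}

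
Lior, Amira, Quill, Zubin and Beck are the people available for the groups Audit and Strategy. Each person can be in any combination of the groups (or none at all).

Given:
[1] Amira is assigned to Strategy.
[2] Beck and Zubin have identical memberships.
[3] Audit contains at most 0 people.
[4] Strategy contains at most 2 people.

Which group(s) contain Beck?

From (1): Amira ∈ Strategy.
(3): Audit already has 0, so the rest are out.
Suppose Beck ∈ Strategy: no assignment then satisfies all the clues, so Beck ∉ Strategy.

Beck: none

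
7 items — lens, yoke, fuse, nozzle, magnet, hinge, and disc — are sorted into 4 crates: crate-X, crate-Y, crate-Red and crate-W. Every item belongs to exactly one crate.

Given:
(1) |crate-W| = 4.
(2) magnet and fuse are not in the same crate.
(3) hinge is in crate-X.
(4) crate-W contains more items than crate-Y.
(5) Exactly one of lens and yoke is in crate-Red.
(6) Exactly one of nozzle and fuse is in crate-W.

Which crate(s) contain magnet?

magnet: crate-W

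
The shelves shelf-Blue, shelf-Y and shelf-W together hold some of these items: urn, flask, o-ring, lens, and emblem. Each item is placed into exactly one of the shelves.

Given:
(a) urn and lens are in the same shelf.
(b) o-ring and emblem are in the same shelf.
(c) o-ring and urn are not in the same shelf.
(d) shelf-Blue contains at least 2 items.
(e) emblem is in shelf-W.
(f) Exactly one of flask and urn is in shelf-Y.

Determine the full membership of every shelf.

shelf-Blue = {lens, urn}; shelf-Y = {flask}; shelf-W = {emblem, o-ring}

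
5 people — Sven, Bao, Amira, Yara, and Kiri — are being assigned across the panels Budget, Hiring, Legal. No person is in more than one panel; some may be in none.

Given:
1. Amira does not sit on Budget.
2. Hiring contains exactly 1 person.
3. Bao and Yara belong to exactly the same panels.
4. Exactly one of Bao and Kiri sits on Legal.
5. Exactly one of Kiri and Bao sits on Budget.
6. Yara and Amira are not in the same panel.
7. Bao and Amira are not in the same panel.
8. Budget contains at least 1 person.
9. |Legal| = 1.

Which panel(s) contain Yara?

Yara: Budget

From (1): Amira ∉ Budget.
Suppose Yara ∉ Budget: no assignment then satisfies all the clues, so Yara ∈ Budget.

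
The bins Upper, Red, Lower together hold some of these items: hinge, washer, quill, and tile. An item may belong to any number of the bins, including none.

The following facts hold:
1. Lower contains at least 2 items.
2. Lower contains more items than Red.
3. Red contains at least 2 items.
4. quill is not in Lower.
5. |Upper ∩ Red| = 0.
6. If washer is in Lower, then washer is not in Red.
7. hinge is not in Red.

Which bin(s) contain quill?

quill: Red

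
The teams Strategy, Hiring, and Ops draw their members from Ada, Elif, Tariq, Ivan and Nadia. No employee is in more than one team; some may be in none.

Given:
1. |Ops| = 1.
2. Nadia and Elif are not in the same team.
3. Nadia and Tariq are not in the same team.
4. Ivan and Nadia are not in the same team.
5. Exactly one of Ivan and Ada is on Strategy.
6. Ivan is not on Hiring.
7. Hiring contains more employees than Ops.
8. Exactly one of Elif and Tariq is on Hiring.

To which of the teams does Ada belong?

Ada: Hiring

From (6): Ivan ∉ Hiring.
Suppose Ada ∈ Strategy: no assignment then satisfies all the clues, so Ada ∉ Strategy.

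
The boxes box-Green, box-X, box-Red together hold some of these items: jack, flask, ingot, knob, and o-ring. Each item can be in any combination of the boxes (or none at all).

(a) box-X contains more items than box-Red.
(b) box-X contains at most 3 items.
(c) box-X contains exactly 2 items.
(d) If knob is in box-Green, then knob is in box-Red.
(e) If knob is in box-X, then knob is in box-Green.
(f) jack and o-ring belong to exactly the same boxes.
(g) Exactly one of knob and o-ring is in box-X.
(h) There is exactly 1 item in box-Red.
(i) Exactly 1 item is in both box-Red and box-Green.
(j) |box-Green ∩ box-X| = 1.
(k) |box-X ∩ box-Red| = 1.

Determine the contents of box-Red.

box-Red = {knob}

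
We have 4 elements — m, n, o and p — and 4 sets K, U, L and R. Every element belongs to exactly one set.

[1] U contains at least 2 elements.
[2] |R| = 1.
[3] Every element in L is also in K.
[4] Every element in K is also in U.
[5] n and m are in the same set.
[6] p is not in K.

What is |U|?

3

From (6): p ∉ K.
(3) contrapositive: p ∉ L.
Suppose m ∈ K: no assignment then satisfies all the clues, so m ∉ K.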